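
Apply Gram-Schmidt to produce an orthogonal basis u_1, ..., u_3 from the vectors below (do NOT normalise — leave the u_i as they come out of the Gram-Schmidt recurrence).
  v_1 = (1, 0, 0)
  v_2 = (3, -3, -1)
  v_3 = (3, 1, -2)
Orthogonal basis:
  u_1 = (1, 0, 0)
  u_2 = (0, -3, -1)
  u_3 = (0, 7/10, -21/10)

Apply the Gram-Schmidt recurrence
  u_1 = v_1
  u_i = v_i − Σ_{j<i} ((v_i · u_j) / (u_j · u_j)) · u_j.

Step by step this gives:
  u_1 = (1, 0, 0)
  u_2 = (0, -3, -1)
  u_3 = (0, 7/10, -21/10)

Orthogonality check:
  u_2 · u_1 = 0 (should be 0)
  u_3 · u_1 = 0 (should be 0)
  u_3 · u_2 = 0 (should be 0)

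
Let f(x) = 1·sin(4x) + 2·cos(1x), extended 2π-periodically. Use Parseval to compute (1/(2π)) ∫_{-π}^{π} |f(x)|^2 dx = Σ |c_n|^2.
Σ |c_n|^2 = 5/2

Expand |f|^2 and use orthogonality of {sin(nx), cos(mx)} on [-π, π]:
  ∫_{-π}^{π} sin(nx)^2 dx = π, ∫ cos(mx)^2 dx = π, and cross terms integrate to 0.
So ∫_{-π}^{π} f(x)^2 dx = 1^2 · π + 2^2 · π = (1 + 4)π.
Divide by 2π: (1 + 4)/2 = 5/2.
By Parseval, this equals Σ |c_n|^2.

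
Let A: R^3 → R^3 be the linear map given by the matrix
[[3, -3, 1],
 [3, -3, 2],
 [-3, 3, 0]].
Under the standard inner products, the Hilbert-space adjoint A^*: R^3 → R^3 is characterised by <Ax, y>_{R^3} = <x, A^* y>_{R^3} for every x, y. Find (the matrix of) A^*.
A^* = A^T =
[[3, 3, -3],
 [-3, -3, 3],
 [1, 2, 0]]

For real matrices with standard dot products, the defining identity <Ax, y> = <x, A^* y> gives (Ax)^T y = x^T (A^*) y, i.e. x^T A^T y = x^T (A^*) y. Since this holds for all x, y, we must have A^* = A^T. Therefore
A^* =
[[3, 3, -3],
 [-3, -3, 3],
 [1, 2, 0]].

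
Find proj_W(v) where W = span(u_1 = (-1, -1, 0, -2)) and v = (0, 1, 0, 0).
proj_W(v) = (1/6, 1/6, 0, 1/3)

Set up U = [u_1 | ... | u_1] ∈ R^(4×1). The projector onto W = col(U) is P = U (U^T U)^(-1) U^T.
Compute U^T U =
  [6],
and U^T v = (-1).
Solve U^T U · c = U^T v for the coefficients: c = (-1/6). The projection is proj_W(v) = U c.
Check: (v - proj_W(v)) · u_1 = 0  (should be 0).
Result: proj_W(v) = (1/6, 1/6, 0, 1/3).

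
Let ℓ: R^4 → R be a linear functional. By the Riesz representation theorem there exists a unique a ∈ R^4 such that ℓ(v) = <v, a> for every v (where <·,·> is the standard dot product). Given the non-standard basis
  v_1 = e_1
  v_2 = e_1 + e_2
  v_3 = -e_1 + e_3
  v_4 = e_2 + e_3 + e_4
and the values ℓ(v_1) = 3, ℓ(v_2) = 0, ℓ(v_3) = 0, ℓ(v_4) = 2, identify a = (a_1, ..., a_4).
a = (3, -3, 3, 2)

Write a = (a_1, ..., a_4) in the standard basis. For each basis vector v_i, ℓ(v_i) = <v_i, a> is a linear equation in the a_j's. Collect the n equations into a matrix system V a = ℓ, where row i of V is v_i (expressed in the standard basis). Since V is invertible (lower-triangular with 1s on the diagonal, up to permutation), solve by back-substitution:
  V =
[[1, 0, 0, 0],
 [1, 1, 0, 0],
 [-1, 0, 1, 0],
 [0, 1, 1, 1]]
  V a = (3, 0, 0, 2)
Solving gives a = (3, -3, 3, 2).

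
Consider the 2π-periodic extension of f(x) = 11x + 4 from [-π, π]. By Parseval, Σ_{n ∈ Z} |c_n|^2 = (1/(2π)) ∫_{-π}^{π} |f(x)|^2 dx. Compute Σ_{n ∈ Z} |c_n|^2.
Σ |c_n|^2 = 121π^2/3 + 16

Expand and integrate term by term over [-π, π]:
  ∫ (11x)^2 dx = 121·(2π^3/3); ∫ 2·11·(4)·x dx = 0 (odd integrand); ∫ 4^2 dx = 16·2π.
So (1/(2π)) ∫_{-π}^{π} (11x + 4)^2 dx = 121π^2/3 + 16 = 121π^2/3 + 16.
Parseval ⇒ Σ |c_n|^2 = 121π^2/3 + 16.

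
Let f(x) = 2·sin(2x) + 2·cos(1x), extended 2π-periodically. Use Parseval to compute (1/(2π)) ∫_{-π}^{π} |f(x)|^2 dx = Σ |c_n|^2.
Σ |c_n|^2 = 4

Expand |f|^2 and use orthogonality of {sin(nx), cos(mx)} on [-π, π]:
  ∫_{-π}^{π} sin(nx)^2 dx = π, ∫ cos(mx)^2 dx = π, and cross terms integrate to 0.
So ∫_{-π}^{π} f(x)^2 dx = 2^2 · π + 2^2 · π = (4 + 4)π.
Divide by 2π: (4 + 4)/2 = 4.
By Parseval, this equals Σ |c_n|^2.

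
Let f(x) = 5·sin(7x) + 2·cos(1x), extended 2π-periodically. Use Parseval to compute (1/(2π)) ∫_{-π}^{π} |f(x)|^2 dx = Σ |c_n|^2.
Σ |c_n|^2 = 29/2

Expand |f|^2 and use orthogonality of {sin(nx), cos(mx)} on [-π, π]:
  ∫_{-π}^{π} sin(nx)^2 dx = π, ∫ cos(mx)^2 dx = π, and cross terms integrate to 0.
So ∫_{-π}^{π} f(x)^2 dx = 5^2 · π + 2^2 · π = (25 + 4)π.
Divide by 2π: (25 + 4)/2 = 29/2.
By Parseval, this equals Σ |c_n|^2.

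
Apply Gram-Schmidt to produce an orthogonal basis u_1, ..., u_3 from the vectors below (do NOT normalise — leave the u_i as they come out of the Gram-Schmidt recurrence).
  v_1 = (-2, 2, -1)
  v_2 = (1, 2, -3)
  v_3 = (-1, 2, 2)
Orthogonal basis:
  u_1 = (-2, 2, -1)
  u_2 = (19/9, 8/9, -22/9)
  u_3 = (88/101, 154/101, 132/101)

Apply the Gram-Schmidt recurrence
  u_1 = v_1
  u_i = v_i − Σ_{j<i} ((v_i · u_j) / (u_j · u_j)) · u_j.

Step by step this gives:
  u_1 = (-2, 2, -1)
  u_2 = (19/9, 8/9, -22/9)
  u_3 = (88/101, 154/101, 132/101)

Orthogonality check:
  u_2 · u_1 = 0 (should be 0)
  u_3 · u_1 = 0 (should be 0)
  u_3 · u_2 = 0 (should be 0)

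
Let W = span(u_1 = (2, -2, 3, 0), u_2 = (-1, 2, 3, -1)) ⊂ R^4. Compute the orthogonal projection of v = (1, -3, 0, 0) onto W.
proj_W(v) = (425/246, -284/123, -1/41, 143/246)

Set up U = [u_1 | ... | u_2] ∈ R^(4×2). The projector onto W = col(U) is P = U (U^T U)^(-1) U^T.
Compute U^T U =
  [17, 3]
  [3, 15],
and U^T v = (8, -7).
Solve U^T U · c = U^T v for the coefficients: c = (47/82, -143/246). The projection is proj_W(v) = U c.
Check: (v - proj_W(v)) · u_1 = 0  (should be 0).
Check: (v - proj_W(v)) · u_2 = 0  (should be 0).
Result: proj_W(v) = (425/246, -284/123, -1/41, 143/246).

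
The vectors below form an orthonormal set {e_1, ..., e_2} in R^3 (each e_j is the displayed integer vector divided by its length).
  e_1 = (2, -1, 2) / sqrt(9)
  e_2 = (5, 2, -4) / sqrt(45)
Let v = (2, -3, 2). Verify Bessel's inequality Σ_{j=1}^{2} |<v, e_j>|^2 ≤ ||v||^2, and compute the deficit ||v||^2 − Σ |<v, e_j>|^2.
Σ |<v, e_j>|^2 = 69/5; ||v||^2 = 17; deficit = 16/5

Write each e_j = u_j / sqrt(<u_j, u_j>) where u_j is the displayed integer vector. Then <v, e_j> = <v, u_j> / sqrt(<u_j, u_j>), so |<v, e_j>|^2 = <v, u_j>^2 / <u_j, u_j>.
Coefficients: <v, e_1> = 11/sqrt(9), <v, e_2> = -4/sqrt(45).
Square and sum: Σ |<v, e_j>|^2 = 69/5.
Compute ||v||^2 = v·v = 17.
Deficit = 17 − 69/5 = 16/5 ≥ 0, confirming Bessel's inequality. (The deficit equals ||v − Σ <v,e_j> e_j||^2, the squared distance from v to span{e_j}.)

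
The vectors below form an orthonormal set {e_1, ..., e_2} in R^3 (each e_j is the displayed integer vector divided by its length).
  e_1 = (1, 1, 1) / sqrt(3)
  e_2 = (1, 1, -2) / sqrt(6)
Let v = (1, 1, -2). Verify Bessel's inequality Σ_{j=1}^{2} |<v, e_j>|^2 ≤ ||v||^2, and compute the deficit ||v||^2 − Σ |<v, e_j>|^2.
Σ |<v, e_j>|^2 = 6; ||v||^2 = 6; deficit = 0

Write each e_j = u_j / sqrt(<u_j, u_j>) where u_j is the displayed integer vector. Then <v, e_j> = <v, u_j> / sqrt(<u_j, u_j>), so |<v, e_j>|^2 = <v, u_j>^2 / <u_j, u_j>.
Coefficients: <v, e_1> = 0/sqrt(3), <v, e_2> = 6/sqrt(6).
Square and sum: Σ |<v, e_j>|^2 = 6.
Compute ||v||^2 = v·v = 6.
Deficit = 6 − 6 = 0 ≥ 0, confirming Bessel's inequality. (The deficit equals ||v − Σ <v,e_j> e_j||^2, the squared distance from v to span{e_j}.)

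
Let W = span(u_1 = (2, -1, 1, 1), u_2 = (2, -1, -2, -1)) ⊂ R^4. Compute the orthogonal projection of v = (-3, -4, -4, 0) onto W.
proj_W(v) = (-6/11, 3/11, -30/11, -21/11)

Set up U = [u_1 | ... | u_2] ∈ R^(4×2). The projector onto W = col(U) is P = U (U^T U)^(-1) U^T.
Compute U^T U =
  [7, 2]
  [2, 10],
and U^T v = (-6, 6).
Solve U^T U · c = U^T v for the coefficients: c = (-12/11, 9/11). The projection is proj_W(v) = U c.
Check: (v - proj_W(v)) · u_1 = 0  (should be 0).
Check: (v - proj_W(v)) · u_2 = 0  (should be 0).
Result: proj_W(v) = (-6/11, 3/11, -30/11, -21/11).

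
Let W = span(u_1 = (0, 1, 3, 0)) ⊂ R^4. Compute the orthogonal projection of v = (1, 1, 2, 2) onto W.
proj_W(v) = (0, 7/10, 21/10, 0)

Set up U = [u_1 | ... | u_1] ∈ R^(4×1). The projector onto W = col(U) is P = U (U^T U)^(-1) U^T.
Compute U^T U =
  [10],
and U^T v = (7).
Solve U^T U · c = U^T v for the coefficients: c = (7/10). The projection is proj_W(v) = U c.
Check: (v - proj_W(v)) · u_1 = 0  (should be 0).
Result: proj_W(v) = (0, 7/10, 21/10, 0).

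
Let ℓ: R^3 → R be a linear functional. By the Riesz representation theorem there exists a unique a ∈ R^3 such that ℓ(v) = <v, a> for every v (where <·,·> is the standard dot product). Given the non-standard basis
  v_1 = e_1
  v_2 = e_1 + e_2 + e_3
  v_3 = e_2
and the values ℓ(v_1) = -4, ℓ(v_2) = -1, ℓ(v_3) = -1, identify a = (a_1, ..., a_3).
a = (-4, -1, 4)

Write a = (a_1, ..., a_3) in the standard basis. For each basis vector v_i, ℓ(v_i) = <v_i, a> is a linear equation in the a_j's. Collect the n equations into a matrix system V a = ℓ, where row i of V is v_i (expressed in the standard basis). Since V is invertible (lower-triangular with 1s on the diagonal, up to permutation), solve by back-substitution:
  V =
[[1, 0, 0],
 [1, 1, 1],
 [0, 1, 0]]
  V a = (-4, -1, -1)
Solving gives a = (-4, -1, 4).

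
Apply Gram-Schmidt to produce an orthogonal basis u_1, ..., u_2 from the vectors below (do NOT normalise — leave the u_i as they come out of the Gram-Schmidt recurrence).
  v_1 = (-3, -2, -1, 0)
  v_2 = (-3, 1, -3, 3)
Orthogonal basis:
  u_1 = (-3, -2, -1, 0)
  u_2 = (-6/7, 17/7, -16/7, 3)

Apply the Gram-Schmidt recurrence
  u_1 = v_1
  u_i = v_i − Σ_{j<i} ((v_i · u_j) / (u_j · u_j)) · u_j.

Step by step this gives:
  u_1 = (-3, -2, -1, 0)
  u_2 = (-6/7, 17/7, -16/7, 3)

Orthogonality check:
  u_2 · u_1 = 0 (should be 0)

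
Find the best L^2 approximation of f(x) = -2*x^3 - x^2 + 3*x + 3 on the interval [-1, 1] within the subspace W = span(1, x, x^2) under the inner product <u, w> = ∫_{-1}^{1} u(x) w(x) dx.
g(x) = -x^2 + 9*x/5 + 3

The best approximation g ∈ W is the orthogonal projection of f onto W. Writing g = a_0 + a_1 x + a_2 x^2, the coefficients solve the normal equations G · a = b where
  G_{ij} = <φ_i, φ_j> and b_i = <f, φ_i>, with φ_0 = 1, φ_1 = x, φ_2 = x^2.
G =
  [2, 0, 2/3]
  [0, 2/3, 0]
  [2/3, 0, 2/5],
b = (16/3, 6/5, 8/5).
Solving gives a_0 = 3, a_1 = 9/5, a_2 = -1, so
  g(x) = -x^2 + 9*x/5 + 3.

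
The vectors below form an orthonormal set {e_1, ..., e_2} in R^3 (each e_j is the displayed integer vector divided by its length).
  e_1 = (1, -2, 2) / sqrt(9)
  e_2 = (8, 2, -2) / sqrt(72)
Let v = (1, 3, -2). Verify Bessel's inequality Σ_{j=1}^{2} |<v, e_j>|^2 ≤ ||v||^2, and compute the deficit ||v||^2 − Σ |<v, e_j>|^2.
Σ |<v, e_j>|^2 = 27/2; ||v||^2 = 14; deficit = 1/2

Write each e_j = u_j / sqrt(<u_j, u_j>) where u_j is the displayed integer vector. Then <v, e_j> = <v, u_j> / sqrt(<u_j, u_j>), so |<v, e_j>|^2 = <v, u_j>^2 / <u_j, u_j>.
Coefficients: <v, e_1> = -9/sqrt(9), <v, e_2> = 18/sqrt(72).
Square and sum: Σ |<v, e_j>|^2 = 27/2.
Compute ||v||^2 = v·v = 14.
Deficit = 14 − 27/2 = 1/2 ≥ 0, confirming Bessel's inequality. (The deficit equals ||v − Σ <v,e_j> e_j||^2, the squared distance from v to span{e_j}.)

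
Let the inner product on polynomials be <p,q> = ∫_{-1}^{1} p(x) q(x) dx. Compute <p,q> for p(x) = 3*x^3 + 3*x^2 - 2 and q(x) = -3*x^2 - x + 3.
<p,q> = -34/5

Expand the product: p(x)·q(x) = -9*x^5 - 12*x^4 + 6*x^3 + 15*x^2 + 2*x - 6.
∫_{-1}^{1} of each monomial x^k gives [2/(k+1) if k even, 0 if k odd]. Integrating term-by-term (or equivalently evaluating the antiderivative F(x) = -3*x^6/2 - 12*x^5/5 + 3*x^4/2 + 5*x^3 + x^2 - 6*x at the endpoints):
  F(1) − F(−1) = -12/5 − (22/5) = -34/5.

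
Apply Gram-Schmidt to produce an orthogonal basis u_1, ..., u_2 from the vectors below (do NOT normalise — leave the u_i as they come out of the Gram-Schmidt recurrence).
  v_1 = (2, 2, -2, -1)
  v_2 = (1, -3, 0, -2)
Orthogonal basis:
  u_1 = (2, 2, -2, -1)
  u_2 = (17/13, -35/13, -4/13, -28/13)

Apply the Gram-Schmidt recurrence
  u_1 = v_1
  u_i = v_i − Σ_{j<i} ((v_i · u_j) / (u_j · u_j)) · u_j.

Step by step this gives:
  u_1 = (2, 2, -2, -1)
  u_2 = (17/13, -35/13, -4/13, -28/13)

Orthogonality check:
  u_2 · u_1 = 0 (should be 0)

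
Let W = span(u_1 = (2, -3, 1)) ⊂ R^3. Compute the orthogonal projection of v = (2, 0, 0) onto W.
proj_W(v) = (4/7, -6/7, 2/7)

Set up U = [u_1 | ... | u_1] ∈ R^(3×1). The projector onto W = col(U) is P = U (U^T U)^(-1) U^T.
Compute U^T U =
  [14],
and U^T v = (4).
Solve U^T U · c = U^T v for the coefficients: c = (2/7). The projection is proj_W(v) = U c.
Check: (v - proj_W(v)) · u_1 = 0  (should be 0).
Result: proj_W(v) = (4/7, -6/7, 2/7).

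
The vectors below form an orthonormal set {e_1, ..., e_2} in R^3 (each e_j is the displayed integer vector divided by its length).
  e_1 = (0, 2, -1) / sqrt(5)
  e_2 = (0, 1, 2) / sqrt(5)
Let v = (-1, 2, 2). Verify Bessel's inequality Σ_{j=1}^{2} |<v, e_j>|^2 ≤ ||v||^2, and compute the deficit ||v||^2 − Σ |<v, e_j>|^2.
Σ |<v, e_j>|^2 = 8; ||v||^2 = 9; deficit = 1

Write each e_j = u_j / sqrt(<u_j, u_j>) where u_j is the displayed integer vector. Then <v, e_j> = <v, u_j> / sqrt(<u_j, u_j>), so |<v, e_j>|^2 = <v, u_j>^2 / <u_j, u_j>.
Coefficients: <v, e_1> = 2/sqrt(5), <v, e_2> = 6/sqrt(5).
Square and sum: Σ |<v, e_j>|^2 = 8.
Compute ||v||^2 = v·v = 9.
Deficit = 9 − 8 = 1 ≥ 0, confirming Bessel's inequality. (The deficit equals ||v − Σ <v,e_j> e_j||^2, the squared distance from v to span{e_j}.)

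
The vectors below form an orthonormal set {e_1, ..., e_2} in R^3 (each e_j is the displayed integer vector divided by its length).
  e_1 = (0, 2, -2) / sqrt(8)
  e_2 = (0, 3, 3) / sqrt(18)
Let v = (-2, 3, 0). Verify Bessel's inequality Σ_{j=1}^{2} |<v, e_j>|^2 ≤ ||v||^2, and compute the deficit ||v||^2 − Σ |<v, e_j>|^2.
Σ |<v, e_j>|^2 = 9; ||v||^2 = 13; deficit = 4

Write each e_j = u_j / sqrt(<u_j, u_j>) where u_j is the displayed integer vector. Then <v, e_j> = <v, u_j> / sqrt(<u_j, u_j>), so |<v, e_j>|^2 = <v, u_j>^2 / <u_j, u_j>.
Coefficients: <v, e_1> = 6/sqrt(8), <v, e_2> = 9/sqrt(18).
Square and sum: Σ |<v, e_j>|^2 = 9.
Compute ||v||^2 = v·v = 13.
Deficit = 13 − 9 = 4 ≥ 0, confirming Bessel's inequality. (The deficit equals ||v − Σ <v,e_j> e_j||^2, the squared distance from v to span{e_j}.)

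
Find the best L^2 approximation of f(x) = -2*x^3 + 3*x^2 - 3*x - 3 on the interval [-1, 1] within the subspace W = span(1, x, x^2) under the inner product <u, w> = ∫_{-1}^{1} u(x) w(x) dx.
g(x) = 3*x^2 - 21*x/5 - 3

The best approximation g ∈ W is the orthogonal projection of f onto W. Writing g = a_0 + a_1 x + a_2 x^2, the coefficients solve the normal equations G · a = b where
  G_{ij} = <φ_i, φ_j> and b_i = <f, φ_i>, with φ_0 = 1, φ_1 = x, φ_2 = x^2.
G =
  [2, 0, 2/3]
  [0, 2/3, 0]
  [2/3, 0, 2/5],
b = (-4, -14/5, -4/5).
Solving gives a_0 = -3, a_1 = -21/5, a_2 = 3, so
  g(x) = 3*x^2 - 21*x/5 - 3.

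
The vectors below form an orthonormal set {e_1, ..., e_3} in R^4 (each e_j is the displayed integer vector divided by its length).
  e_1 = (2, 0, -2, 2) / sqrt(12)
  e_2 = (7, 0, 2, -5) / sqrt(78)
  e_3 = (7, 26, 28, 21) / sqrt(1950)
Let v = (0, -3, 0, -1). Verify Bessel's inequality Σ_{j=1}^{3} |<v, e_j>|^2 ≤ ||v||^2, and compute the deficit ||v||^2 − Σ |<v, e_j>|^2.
Σ |<v, e_j>|^2 = 142/25; ||v||^2 = 10; deficit = 108/25

Write each e_j = u_j / sqrt(<u_j, u_j>) where u_j is the displayed integer vector. Then <v, e_j> = <v, u_j> / sqrt(<u_j, u_j>), so |<v, e_j>|^2 = <v, u_j>^2 / <u_j, u_j>.
Coefficients: <v, e_1> = -2/sqrt(12), <v, e_2> = 5/sqrt(78), <v, e_3> = -99/sqrt(1950).
Square and sum: Σ |<v, e_j>|^2 = 142/25.
Compute ||v||^2 = v·v = 10.
Deficit = 10 − 142/25 = 108/25 ≥ 0, confirming Bessel's inequality. (The deficit equals ||v − Σ <v,e_j> e_j||^2, the squared distance from v to span{e_j}.)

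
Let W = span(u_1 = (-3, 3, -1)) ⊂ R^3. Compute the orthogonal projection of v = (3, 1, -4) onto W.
proj_W(v) = (6/19, -6/19, 2/19)

Set up U = [u_1 | ... | u_1] ∈ R^(3×1). The projector onto W = col(U) is P = U (U^T U)^(-1) U^T.
Compute U^T U =
  [19],
and U^T v = (-2).
Solve U^T U · c = U^T v for the coefficients: c = (-2/19). The projection is proj_W(v) = U c.
Check: (v - proj_W(v)) · u_1 = 0  (should be 0).
Result: proj_W(v) = (6/19, -6/19, 2/19).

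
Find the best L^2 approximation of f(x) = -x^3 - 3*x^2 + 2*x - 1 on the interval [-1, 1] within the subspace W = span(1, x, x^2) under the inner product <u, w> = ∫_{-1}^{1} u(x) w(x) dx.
g(x) = -3*x^2 + 7*x/5 - 1

The best approximation g ∈ W is the orthogonal projection of f onto W. Writing g = a_0 + a_1 x + a_2 x^2, the coefficients solve the normal equations G · a = b where
  G_{ij} = <φ_i, φ_j> and b_i = <f, φ_i>, with φ_0 = 1, φ_1 = x, φ_2 = x^2.
G =
  [2, 0, 2/3]
  [0, 2/3, 0]
  [2/3, 0, 2/5],
b = (-4, 14/15, -28/15).
Solving gives a_0 = -1, a_1 = 7/5, a_2 = -3, so
  g(x) = -3*x^2 + 7*x/5 - 1.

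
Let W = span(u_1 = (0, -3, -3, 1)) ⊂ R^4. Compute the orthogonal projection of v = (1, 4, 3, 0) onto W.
proj_W(v) = (0, 63/19, 63/19, -21/19)

Set up U = [u_1 | ... | u_1] ∈ R^(4×1). The projector onto W = col(U) is P = U (U^T U)^(-1) U^T.
Compute U^T U =
  [19],
and U^T v = (-21).
Solve U^T U · c = U^T v for the coefficients: c = (-21/19). The projection is proj_W(v) = U c.
Check: (v - proj_W(v)) · u_1 = 0  (should be 0).
Result: proj_W(v) = (0, 63/19, 63/19, -21/19).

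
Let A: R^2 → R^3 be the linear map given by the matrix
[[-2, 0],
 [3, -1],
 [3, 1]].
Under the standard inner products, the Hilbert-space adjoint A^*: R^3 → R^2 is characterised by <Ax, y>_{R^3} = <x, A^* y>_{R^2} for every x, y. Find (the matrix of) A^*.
A^* = A^T =
[[-2, 3, 3],
 [0, -1, 1]]

For real matrices with standard dot products, the defining identity <Ax, y> = <x, A^* y> gives (Ax)^T y = x^T (A^*) y, i.e. x^T A^T y = x^T (A^*) y. Since this holds for all x, y, we must have A^* = A^T. Therefore
A^* =
[[-2, 3, 3],
 [0, -1, 1]].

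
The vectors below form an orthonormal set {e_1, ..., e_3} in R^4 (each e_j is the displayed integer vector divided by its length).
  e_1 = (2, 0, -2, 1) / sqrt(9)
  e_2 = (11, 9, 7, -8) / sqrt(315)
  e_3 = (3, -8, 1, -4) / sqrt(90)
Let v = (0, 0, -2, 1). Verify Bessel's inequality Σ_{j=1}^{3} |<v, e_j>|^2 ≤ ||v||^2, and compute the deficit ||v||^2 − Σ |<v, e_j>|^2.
Σ |<v, e_j>|^2 = 33/7; ||v||^2 = 5; deficit = 2/7

Write each e_j = u_j / sqrt(<u_j, u_j>) where u_j is the displayed integer vector. Then <v, e_j> = <v, u_j> / sqrt(<u_j, u_j>), so |<v, e_j>|^2 = <v, u_j>^2 / <u_j, u_j>.
Coefficients: <v, e_1> = 5/sqrt(9), <v, e_2> = -22/sqrt(315), <v, e_3> = -6/sqrt(90).
Square and sum: Σ |<v, e_j>|^2 = 33/7.
Compute ||v||^2 = v·v = 5.
Deficit = 5 − 33/7 = 2/7 ≥ 0, confirming Bessel's inequality. (The deficit equals ||v − Σ <v,e_j> e_j||^2, the squared distance from v to span{e_j}.)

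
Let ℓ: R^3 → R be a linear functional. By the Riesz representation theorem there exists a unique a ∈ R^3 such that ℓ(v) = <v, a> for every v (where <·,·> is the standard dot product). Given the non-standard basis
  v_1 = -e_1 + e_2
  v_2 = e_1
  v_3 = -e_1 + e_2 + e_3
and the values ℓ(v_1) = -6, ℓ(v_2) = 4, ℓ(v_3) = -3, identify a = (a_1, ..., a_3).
a = (4, -2, 3)

Write a = (a_1, ..., a_3) in the standard basis. For each basis vector v_i, ℓ(v_i) = <v_i, a> is a linear equation in the a_j's. Collect the n equations into a matrix system V a = ℓ, where row i of V is v_i (expressed in the standard basis). Since V is invertible (lower-triangular with 1s on the diagonal, up to permutation), solve by back-substitution:
  V =
[[-1, 1, 0],
 [1, 0, 0],
 [-1, 1, 1]]
  V a = (-6, 4, -3)
Solving gives a = (4, -2, 3).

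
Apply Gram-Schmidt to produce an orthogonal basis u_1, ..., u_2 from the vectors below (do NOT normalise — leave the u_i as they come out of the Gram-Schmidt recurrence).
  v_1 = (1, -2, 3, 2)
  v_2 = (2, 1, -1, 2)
Orthogonal basis:
  u_1 = (1, -2, 3, 2)
  u_2 = (35/18, 10/9, -7/6, 17/9)

Apply the Gram-Schmidt recurrence
  u_1 = v_1
  u_i = v_i − Σ_{j<i} ((v_i · u_j) / (u_j · u_j)) · u_j.

Step by step this gives:
  u_1 = (1, -2, 3, 2)
  u_2 = (35/18, 10/9, -7/6, 17/9)

Orthogonality check:
  u_2 · u_1 = 0 (should be 0)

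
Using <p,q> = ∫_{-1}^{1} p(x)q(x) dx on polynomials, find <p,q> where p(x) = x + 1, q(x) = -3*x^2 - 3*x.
<p,q> = -4

Expand the product: p(x)·q(x) = -3*x^3 - 6*x^2 - 3*x.
∫_{-1}^{1} of each monomial x^k gives [2/(k+1) if k even, 0 if k odd]. Integrating term-by-term (or equivalently evaluating the antiderivative F(x) = -3*x^4/4 - 2*x^3 - 3*x^2/2 at the endpoints):
  F(1) − F(−1) = -17/4 − (-1/4) = -4.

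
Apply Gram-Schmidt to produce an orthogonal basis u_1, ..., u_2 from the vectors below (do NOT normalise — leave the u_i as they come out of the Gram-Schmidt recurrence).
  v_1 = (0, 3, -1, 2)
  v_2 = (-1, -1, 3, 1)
Orthogonal basis:
  u_1 = (0, 3, -1, 2)
  u_2 = (-1, -1/7, 19/7, 11/7)

Apply the Gram-Schmidt recurrence
  u_1 = v_1
  u_i = v_i − Σ_{j<i} ((v_i · u_j) / (u_j · u_j)) · u_j.

Step by step this gives:
  u_1 = (0, 3, -1, 2)
  u_2 = (-1, -1/7, 19/7, 11/7)

Orthogonality check:
  u_2 · u_1 = 0 (should be 0)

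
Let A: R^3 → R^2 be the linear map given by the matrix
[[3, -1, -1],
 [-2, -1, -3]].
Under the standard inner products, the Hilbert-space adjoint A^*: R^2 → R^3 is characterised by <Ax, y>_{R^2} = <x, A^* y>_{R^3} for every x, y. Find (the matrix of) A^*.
A^* = A^T =
[[3, -2],
 [-1, -1],
 [-1, -3]]

For real matrices with standard dot products, the defining identity <Ax, y> = <x, A^* y> gives (Ax)^T y = x^T (A^*) y, i.e. x^T A^T y = x^T (A^*) y. Since this holds for all x, y, we must have A^* = A^T. Therefore
A^* =
[[3, -2],
 [-1, -1],
 [-1, -3]].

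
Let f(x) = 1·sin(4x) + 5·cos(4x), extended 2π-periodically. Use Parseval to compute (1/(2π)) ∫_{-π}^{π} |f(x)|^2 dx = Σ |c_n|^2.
Σ |c_n|^2 = 13

Expand |f|^2 and use orthogonality of {sin(nx), cos(mx)} on [-π, π]:
  ∫_{-π}^{π} sin(nx)^2 dx = π, ∫ cos(mx)^2 dx = π, and cross terms integrate to 0.
So ∫_{-π}^{π} f(x)^2 dx = 1^2 · π + 5^2 · π = (1 + 25)π.
Divide by 2π: (1 + 25)/2 = 13.
By Parseval, this equals Σ |c_n|^2.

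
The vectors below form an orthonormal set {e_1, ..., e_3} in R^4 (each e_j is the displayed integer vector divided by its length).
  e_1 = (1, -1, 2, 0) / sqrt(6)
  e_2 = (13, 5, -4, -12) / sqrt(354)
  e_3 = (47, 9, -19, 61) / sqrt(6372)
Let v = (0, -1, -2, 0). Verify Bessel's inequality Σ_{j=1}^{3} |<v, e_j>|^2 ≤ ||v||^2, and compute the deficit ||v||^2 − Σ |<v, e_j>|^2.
Σ |<v, e_j>|^2 = 179/108; ||v||^2 = 5; deficit = 361/108

Write each e_j = u_j / sqrt(<u_j, u_j>) where u_j is the displayed integer vector. Then <v, e_j> = <v, u_j> / sqrt(<u_j, u_j>), so |<v, e_j>|^2 = <v, u_j>^2 / <u_j, u_j>.
Coefficients: <v, e_1> = -3/sqrt(6), <v, e_2> = 3/sqrt(354), <v, e_3> = 29/sqrt(6372).
Square and sum: Σ |<v, e_j>|^2 = 179/108.
Compute ||v||^2 = v·v = 5.
Deficit = 5 − 179/108 = 361/108 ≥ 0, confirming Bessel's inequality. (The deficit equals ||v − Σ <v,e_j> e_j||^2, the squared distance from v to span{e_j}.)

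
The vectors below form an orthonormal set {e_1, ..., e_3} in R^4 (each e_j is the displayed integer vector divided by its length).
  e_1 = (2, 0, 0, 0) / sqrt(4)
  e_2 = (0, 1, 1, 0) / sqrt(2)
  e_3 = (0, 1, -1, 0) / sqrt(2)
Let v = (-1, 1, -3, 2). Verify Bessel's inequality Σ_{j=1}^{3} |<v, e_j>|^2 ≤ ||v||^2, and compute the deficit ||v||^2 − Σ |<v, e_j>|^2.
Σ |<v, e_j>|^2 = 11; ||v||^2 = 15; deficit = 4

Write each e_j = u_j / sqrt(<u_j, u_j>) where u_j is the displayed integer vector. Then <v, e_j> = <v, u_j> / sqrt(<u_j, u_j>), so |<v, e_j>|^2 = <v, u_j>^2 / <u_j, u_j>.
Coefficients: <v, e_1> = -2/sqrt(4), <v, e_2> = -2/sqrt(2), <v, e_3> = 4/sqrt(2).
Square and sum: Σ |<v, e_j>|^2 = 11.
Compute ||v||^2 = v·v = 15.
Deficit = 15 − 11 = 4 ≥ 0, confirming Bessel's inequality. (The deficit equals ||v − Σ <v,e_j> e_j||^2, the squared distance from v to span{e_j}.)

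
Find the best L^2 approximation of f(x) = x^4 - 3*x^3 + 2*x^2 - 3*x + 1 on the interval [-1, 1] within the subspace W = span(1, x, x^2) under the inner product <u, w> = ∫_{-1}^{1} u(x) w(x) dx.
g(x) = 20*x^2/7 - 24*x/5 + 32/35

The best approximation g ∈ W is the orthogonal projection of f onto W. Writing g = a_0 + a_1 x + a_2 x^2, the coefficients solve the normal equations G · a = b where
  G_{ij} = <φ_i, φ_j> and b_i = <f, φ_i>, with φ_0 = 1, φ_1 = x, φ_2 = x^2.
G =
  [2, 0, 2/3]
  [0, 2/3, 0]
  [2/3, 0, 2/5],
b = (56/15, -16/5, 184/105).
Solving gives a_0 = 32/35, a_1 = -24/5, a_2 = 20/7, so
  g(x) = 20*x^2/7 - 24*x/5 + 32/35.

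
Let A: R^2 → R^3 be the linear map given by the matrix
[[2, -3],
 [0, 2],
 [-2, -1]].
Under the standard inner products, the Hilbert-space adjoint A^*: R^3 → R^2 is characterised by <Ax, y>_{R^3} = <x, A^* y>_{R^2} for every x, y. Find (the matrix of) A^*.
A^* = A^T =
[[2, 0, -2],
 [-3, 2, -1]]

For real matrices with standard dot products, the defining identity <Ax, y> = <x, A^* y> gives (Ax)^T y = x^T (A^*) y, i.e. x^T A^T y = x^T (A^*) y. Since this holds for all x, y, we must have A^* = A^T. Therefore
A^* =
[[2, 0, -2],
 [-3, 2, -1]].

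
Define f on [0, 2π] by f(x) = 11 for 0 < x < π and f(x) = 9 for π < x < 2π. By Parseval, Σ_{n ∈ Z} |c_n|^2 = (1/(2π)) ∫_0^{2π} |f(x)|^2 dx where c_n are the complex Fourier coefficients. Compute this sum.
Σ |c_n|^2 = 101

Parseval equates the L^2 energy of f (normalised by 1/(2π)) with the ℓ^2 sum of its Fourier coefficients: (1/(2π)) ∫_0^{2π} |f|^2 = Σ |c_n|^2.
Compute the left side: (1/(2π)) [∫_0^π 11^2 dx + ∫_π^{2π} 9^2 dx] = (1/(2π)) · (121π + 81π) = (121 + 81)/2 = 101.
So Σ_{n ∈ Z} |c_n|^2 = 101.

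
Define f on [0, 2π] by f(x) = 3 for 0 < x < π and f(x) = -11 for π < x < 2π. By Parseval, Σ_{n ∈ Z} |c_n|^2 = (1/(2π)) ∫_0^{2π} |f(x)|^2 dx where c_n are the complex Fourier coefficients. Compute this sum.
Σ |c_n|^2 = 65

Parseval equates the L^2 energy of f (normalised by 1/(2π)) with the ℓ^2 sum of its Fourier coefficients: (1/(2π)) ∫_0^{2π} |f|^2 = Σ |c_n|^2.
Compute the left side: (1/(2π)) [∫_0^π 3^2 dx + ∫_π^{2π} (-11)^2 dx] = (1/(2π)) · (9π + 121π) = (9 + 121)/2 = 65.
So Σ_{n ∈ Z} |c_n|^2 = 65.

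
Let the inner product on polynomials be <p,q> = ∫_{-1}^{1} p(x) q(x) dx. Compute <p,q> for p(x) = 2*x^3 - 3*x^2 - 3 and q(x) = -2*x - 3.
<p,q> = 112/5

Expand the product: p(x)·q(x) = -4*x^4 + 9*x^2 + 6*x + 9.
∫_{-1}^{1} of each monomial x^k gives [2/(k+1) if k even, 0 if k odd]. Integrating term-by-term (or equivalently evaluating the antiderivative F(x) = -4*x^5/5 + 3*x^3 + 3*x^2 + 9*x at the endpoints):
  F(1) − F(−1) = 71/5 − (-41/5) = 112/5.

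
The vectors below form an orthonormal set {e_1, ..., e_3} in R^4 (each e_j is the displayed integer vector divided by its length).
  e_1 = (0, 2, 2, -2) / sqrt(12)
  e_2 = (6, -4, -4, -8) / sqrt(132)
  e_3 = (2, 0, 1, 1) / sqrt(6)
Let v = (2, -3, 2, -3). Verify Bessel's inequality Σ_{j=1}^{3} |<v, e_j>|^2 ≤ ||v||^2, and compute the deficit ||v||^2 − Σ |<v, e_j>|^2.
Σ |<v, e_j>|^2 = 329/22; ||v||^2 = 26; deficit = 243/22

Write each e_j = u_j / sqrt(<u_j, u_j>) where u_j is the displayed integer vector. Then <v, e_j> = <v, u_j> / sqrt(<u_j, u_j>), so |<v, e_j>|^2 = <v, u_j>^2 / <u_j, u_j>.
Coefficients: <v, e_1> = 4/sqrt(12), <v, e_2> = 40/sqrt(132), <v, e_3> = 3/sqrt(6).
Square and sum: Σ |<v, e_j>|^2 = 329/22.
Compute ||v||^2 = v·v = 26.
Deficit = 26 − 329/22 = 243/22 ≥ 0, confirming Bessel's inequality. (The deficit equals ||v − Σ <v,e_j> e_j||^2, the squared distance from v to span{e_j}.)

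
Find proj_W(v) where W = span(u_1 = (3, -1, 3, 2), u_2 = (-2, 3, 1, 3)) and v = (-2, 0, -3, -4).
proj_W(v) = (-47/23, -10/23, -80/23, -79/23)

Set up U = [u_1 | ... | u_2] ∈ R^(4×2). The projector onto W = col(U) is P = U (U^T U)^(-1) U^T.
Compute U^T U =
  [23, 0]
  [0, 23],
and U^T v = (-23, -11).
Solve U^T U · c = U^T v for the coefficients: c = (-1, -11/23). The projection is proj_W(v) = U c.
Check: (v - proj_W(v)) · u_1 = 0  (should be 0).
Check: (v - proj_W(v)) · u_2 = 0  (should be 0).
Result: proj_W(v) = (-47/23, -10/23, -80/23, -79/23).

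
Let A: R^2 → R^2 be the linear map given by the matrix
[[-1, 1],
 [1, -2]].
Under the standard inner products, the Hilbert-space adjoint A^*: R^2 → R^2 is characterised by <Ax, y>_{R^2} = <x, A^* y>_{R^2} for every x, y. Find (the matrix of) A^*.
A^* = A^T =
[[-1, 1],
 [1, -2]]

For real matrices with standard dot products, the defining identity <Ax, y> = <x, A^* y> gives (Ax)^T y = x^T (A^*) y, i.e. x^T A^T y = x^T (A^*) y. Since this holds for all x, y, we must have A^* = A^T. Therefore
A^* =
[[-1, 1],
 [1, -2]].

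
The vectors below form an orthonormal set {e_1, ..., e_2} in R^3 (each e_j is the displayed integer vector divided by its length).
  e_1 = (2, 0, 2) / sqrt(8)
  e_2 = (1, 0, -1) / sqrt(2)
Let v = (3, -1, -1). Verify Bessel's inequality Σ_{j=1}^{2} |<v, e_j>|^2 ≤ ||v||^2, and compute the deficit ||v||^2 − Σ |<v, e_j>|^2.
Σ |<v, e_j>|^2 = 10; ||v||^2 = 11; deficit = 1

Write each e_j = u_j / sqrt(<u_j, u_j>) where u_j is the displayed integer vector. Then <v, e_j> = <v, u_j> / sqrt(<u_j, u_j>), so |<v, e_j>|^2 = <v, u_j>^2 / <u_j, u_j>.
Coefficients: <v, e_1> = 4/sqrt(8), <v, e_2> = 4/sqrt(2).
Square and sum: Σ |<v, e_j>|^2 = 10.
Compute ||v||^2 = v·v = 11.
Deficit = 11 − 10 = 1 ≥ 0, confirming Bessel's inequality. (The deficit equals ||v − Σ <v,e_j> e_j||^2, the squared distance from v to span{e_j}.)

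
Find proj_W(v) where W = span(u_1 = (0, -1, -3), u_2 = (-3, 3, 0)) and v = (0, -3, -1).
proj_W(v) = (24/19, -33/19, -27/19)

Set up U = [u_1 | ... | u_2] ∈ R^(3×2). The projector onto W = col(U) is P = U (U^T U)^(-1) U^T.
Compute U^T U =
  [10, -3]
  [-3, 18],
and U^T v = (6, -9).
Solve U^T U · c = U^T v for the coefficients: c = (9/19, -8/19). The projection is proj_W(v) = U c.
Check: (v - proj_W(v)) · u_1 = 0  (should be 0).
Check: (v - proj_W(v)) · u_2 = 0  (should be 0).
Result: proj_W(v) = (24/19, -33/19, -27/19).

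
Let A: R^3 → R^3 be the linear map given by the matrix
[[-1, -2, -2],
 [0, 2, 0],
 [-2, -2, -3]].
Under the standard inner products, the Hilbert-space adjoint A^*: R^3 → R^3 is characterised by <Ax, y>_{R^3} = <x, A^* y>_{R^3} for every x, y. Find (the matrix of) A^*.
A^* = A^T =
[[-1, 0, -2],
 [-2, 2, -2],
 [-2, 0, -3]]

For real matrices with standard dot products, the defining identity <Ax, y> = <x, A^* y> gives (Ax)^T y = x^T (A^*) y, i.e. x^T A^T y = x^T (A^*) y. Since this holds for all x, y, we must have A^* = A^T. Therefore
A^* =
[[-1, 0, -2],
 [-2, 2, -2],
 [-2, 0, -3]].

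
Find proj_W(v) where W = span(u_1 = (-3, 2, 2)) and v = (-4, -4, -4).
proj_W(v) = (12/17, -8/17, -8/17)

Set up U = [u_1 | ... | u_1] ∈ R^(3×1). The projector onto W = col(U) is P = U (U^T U)^(-1) U^T.
Compute U^T U =
  [17],
and U^T v = (-4).
Solve U^T U · c = U^T v for the coefficients: c = (-4/17). The projection is proj_W(v) = U c.
Check: (v - proj_W(v)) · u_1 = 0  (should be 0).
Result: proj_W(v) = (12/17, -8/17, -8/17).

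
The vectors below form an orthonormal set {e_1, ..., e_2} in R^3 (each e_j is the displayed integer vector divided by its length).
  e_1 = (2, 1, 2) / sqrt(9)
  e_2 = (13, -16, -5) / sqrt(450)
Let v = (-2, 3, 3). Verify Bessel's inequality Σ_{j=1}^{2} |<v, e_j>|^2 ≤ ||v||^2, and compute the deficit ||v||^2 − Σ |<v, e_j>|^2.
Σ |<v, e_j>|^2 = 1019/50; ||v||^2 = 22; deficit = 81/50

Write each e_j = u_j / sqrt(<u_j, u_j>) where u_j is the displayed integer vector. Then <v, e_j> = <v, u_j> / sqrt(<u_j, u_j>), so |<v, e_j>|^2 = <v, u_j>^2 / <u_j, u_j>.
Coefficients: <v, e_1> = 5/sqrt(9), <v, e_2> = -89/sqrt(450).
Square and sum: Σ |<v, e_j>|^2 = 1019/50.
Compute ||v||^2 = v·v = 22.
Deficit = 22 − 1019/50 = 81/50 ≥ 0, confirming Bessel's inequality. (The deficit equals ||v − Σ <v,e_j> e_j||^2, the squared distance from v to span{e_j}.)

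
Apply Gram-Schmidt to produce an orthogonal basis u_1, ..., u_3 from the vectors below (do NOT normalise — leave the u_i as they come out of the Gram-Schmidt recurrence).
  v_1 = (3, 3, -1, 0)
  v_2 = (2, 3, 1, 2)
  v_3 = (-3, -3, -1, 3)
Orthogonal basis:
  u_1 = (3, 3, -1, 0)
  u_2 = (-4/19, 15/19, 33/19, 2)
  u_3 = (-18/73, -42/73, -180/73, 171/73)

Apply the Gram-Schmidt recurrence
  u_1 = v_1
  u_i = v_i − Σ_{j<i} ((v_i · u_j) / (u_j · u_j)) · u_j.

Step by step this gives:
  u_1 = (3, 3, -1, 0)
  u_2 = (-4/19, 15/19, 33/19, 2)
  u_3 = (-18/73, -42/73, -180/73, 171/73)

Orthogonality check:
  u_2 · u_1 = 0 (should be 0)
  u_3 · u_1 = 0 (should be 0)
  u_3 · u_2 = 0 (should be 0)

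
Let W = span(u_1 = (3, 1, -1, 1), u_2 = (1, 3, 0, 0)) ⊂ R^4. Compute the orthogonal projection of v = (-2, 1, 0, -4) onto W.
proj_W(v) = (-37/14, 17/14, 8/7, -8/7)

Set up U = [u_1 | ... | u_2] ∈ R^(4×2). The projector onto W = col(U) is P = U (U^T U)^(-1) U^T.
Compute U^T U =
  [12, 6]
  [6, 10],
and U^T v = (-9, 1).
Solve U^T U · c = U^T v for the coefficients: c = (-8/7, 11/14). The projection is proj_W(v) = U c.
Check: (v - proj_W(v)) · u_1 = 0  (should be 0).
Check: (v - proj_W(v)) · u_2 = 0  (should be 0).
Result: proj_W(v) = (-37/14, 17/14, 8/7, -8/7).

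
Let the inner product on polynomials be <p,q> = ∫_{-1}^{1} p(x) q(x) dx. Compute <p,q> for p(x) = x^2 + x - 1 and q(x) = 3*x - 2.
<p,q> = 14/3

Expand the product: p(x)·q(x) = 3*x^3 + x^2 - 5*x + 2.
∫_{-1}^{1} of each monomial x^k gives [2/(k+1) if k even, 0 if k odd]. Integrating term-by-term (or equivalently evaluating the antiderivative F(x) = 3*x^4/4 + x^3/3 - 5*x^2/2 + 2*x at the endpoints):
  F(1) − F(−1) = 7/12 − (-49/12) = 14/3.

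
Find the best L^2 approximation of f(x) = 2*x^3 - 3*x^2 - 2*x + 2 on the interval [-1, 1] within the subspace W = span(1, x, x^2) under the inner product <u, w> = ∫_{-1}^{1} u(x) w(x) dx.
g(x) = -3*x^2 - 4*x/5 + 2

The best approximation g ∈ W is the orthogonal projection of f onto W. Writing g = a_0 + a_1 x + a_2 x^2, the coefficients solve the normal equations G · a = b where
  G_{ij} = <φ_i, φ_j> and b_i = <f, φ_i>, with φ_0 = 1, φ_1 = x, φ_2 = x^2.
G =
  [2, 0, 2/3]
  [0, 2/3, 0]
  [2/3, 0, 2/5],
b = (2, -8/15, 2/15).
Solving gives a_0 = 2, a_1 = -4/5, a_2 = -3, so
  g(x) = -3*x^2 - 4*x/5 + 2.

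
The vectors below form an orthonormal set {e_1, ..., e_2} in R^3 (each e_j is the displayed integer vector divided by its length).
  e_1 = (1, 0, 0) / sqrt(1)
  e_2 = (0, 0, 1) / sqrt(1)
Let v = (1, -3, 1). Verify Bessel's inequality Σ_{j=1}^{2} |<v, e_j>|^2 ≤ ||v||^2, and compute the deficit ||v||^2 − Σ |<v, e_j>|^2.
Σ |<v, e_j>|^2 = 2; ||v||^2 = 11; deficit = 9

Write each e_j = u_j / sqrt(<u_j, u_j>) where u_j is the displayed integer vector. Then <v, e_j> = <v, u_j> / sqrt(<u_j, u_j>), so |<v, e_j>|^2 = <v, u_j>^2 / <u_j, u_j>.
Coefficients: <v, e_1> = 1/sqrt(1), <v, e_2> = 1/sqrt(1).
Square and sum: Σ |<v, e_j>|^2 = 2.
Compute ||v||^2 = v·v = 11.
Deficit = 11 − 2 = 9 ≥ 0, confirming Bessel's inequality. (The deficit equals ||v − Σ <v,e_j> e_j||^2, the squared distance from v to span{e_j}.)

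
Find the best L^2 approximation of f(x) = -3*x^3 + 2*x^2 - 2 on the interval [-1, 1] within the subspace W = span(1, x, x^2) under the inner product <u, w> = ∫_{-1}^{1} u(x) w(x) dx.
g(x) = 2*x^2 - 9*x/5 - 2

The best approximation g ∈ W is the orthogonal projection of f onto W. Writing g = a_0 + a_1 x + a_2 x^2, the coefficients solve the normal equations G · a = b where
  G_{ij} = <φ_i, φ_j> and b_i = <f, φ_i>, with φ_0 = 1, φ_1 = x, φ_2 = x^2.
G =
  [2, 0, 2/3]
  [0, 2/3, 0]
  [2/3, 0, 2/5],
b = (-8/3, -6/5, -8/15).
Solving gives a_0 = -2, a_1 = -9/5, a_2 = 2, so
  g(x) = 2*x^2 - 9*x/5 - 2.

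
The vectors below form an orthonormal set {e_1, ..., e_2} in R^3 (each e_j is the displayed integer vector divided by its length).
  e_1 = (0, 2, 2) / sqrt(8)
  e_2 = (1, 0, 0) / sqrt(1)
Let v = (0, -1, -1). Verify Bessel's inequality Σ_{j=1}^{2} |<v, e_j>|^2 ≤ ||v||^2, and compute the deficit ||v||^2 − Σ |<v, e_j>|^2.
Σ |<v, e_j>|^2 = 2; ||v||^2 = 2; deficit = 0

Write each e_j = u_j / sqrt(<u_j, u_j>) where u_j is the displayed integer vector. Then <v, e_j> = <v, u_j> / sqrt(<u_j, u_j>), so |<v, e_j>|^2 = <v, u_j>^2 / <u_j, u_j>.
Coefficients: <v, e_1> = -4/sqrt(8), <v, e_2> = 0/sqrt(1).
Square and sum: Σ |<v, e_j>|^2 = 2.
Compute ||v||^2 = v·v = 2.
Deficit = 2 − 2 = 0 ≥ 0, confirming Bessel's inequality. (The deficit equals ||v − Σ <v,e_j> e_j||^2, the squared distance from v to span{e_j}.)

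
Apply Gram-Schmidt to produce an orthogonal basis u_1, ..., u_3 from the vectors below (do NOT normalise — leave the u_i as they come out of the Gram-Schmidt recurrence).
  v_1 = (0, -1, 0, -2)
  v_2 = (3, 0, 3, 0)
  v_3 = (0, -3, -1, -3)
Orthogonal basis:
  u_1 = (0, -1, 0, -2)
  u_2 = (3, 0, 3, 0)
  u_3 = (1/2, -6/5, -1/2, 3/5)

Apply the Gram-Schmidt recurrence
  u_1 = v_1
  u_i = v_i − Σ_{j<i} ((v_i · u_j) / (u_j · u_j)) · u_j.

Step by step this gives:
  u_1 = (0, -1, 0, -2)
  u_2 = (3, 0, 3, 0)
  u_3 = (1/2, -6/5, -1/2, 3/5)

Orthogonality check:
  u_2 · u_1 = 0 (should be 0)
  u_3 · u_1 = 0 (should be 0)
  u_3 · u_2 = 0 (should be 0)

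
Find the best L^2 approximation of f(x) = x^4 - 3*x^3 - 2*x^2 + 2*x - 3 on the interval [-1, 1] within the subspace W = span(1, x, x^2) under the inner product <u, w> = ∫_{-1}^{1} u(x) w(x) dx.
g(x) = -8*x^2/7 + x/5 - 108/35

The best approximation g ∈ W is the orthogonal projection of f onto W. Writing g = a_0 + a_1 x + a_2 x^2, the coefficients solve the normal equations G · a = b where
  G_{ij} = <φ_i, φ_j> and b_i = <f, φ_i>, with φ_0 = 1, φ_1 = x, φ_2 = x^2.
G =
  [2, 0, 2/3]
  [0, 2/3, 0]
  [2/3, 0, 2/5],
b = (-104/15, 2/15, -88/35).
Solving gives a_0 = -108/35, a_1 = 1/5, a_2 = -8/7, so
  g(x) = -8*x^2/7 + x/5 - 108/35.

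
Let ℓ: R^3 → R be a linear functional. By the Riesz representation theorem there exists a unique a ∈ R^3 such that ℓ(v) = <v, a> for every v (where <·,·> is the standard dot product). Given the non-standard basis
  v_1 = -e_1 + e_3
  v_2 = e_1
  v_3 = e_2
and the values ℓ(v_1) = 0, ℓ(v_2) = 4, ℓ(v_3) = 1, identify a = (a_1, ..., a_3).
a = (4, 1, 4)

Write a = (a_1, ..., a_3) in the standard basis. For each basis vector v_i, ℓ(v_i) = <v_i, a> is a linear equation in the a_j's. Collect the n equations into a matrix system V a = ℓ, where row i of V is v_i (expressed in the standard basis). Since V is invertible (lower-triangular with 1s on the diagonal, up to permutation), solve by back-substitution:
  V =
[[-1, 0, 1],
 [1, 0, 0],
 [0, 1, 0]]
  V a = (0, 4, 1)
Solving gives a = (4, 1, 4).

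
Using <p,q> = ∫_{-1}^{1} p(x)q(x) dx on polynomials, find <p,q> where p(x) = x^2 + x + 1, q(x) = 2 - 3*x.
<p,q> = 10/3

Expand the product: p(x)·q(x) = -3*x^3 - x^2 - x + 2.
∫_{-1}^{1} of each monomial x^k gives [2/(k+1) if k even, 0 if k odd]. Integrating term-by-term (or equivalently evaluating the antiderivative F(x) = -3*x^4/4 - x^3/3 - x^2/2 + 2*x at the endpoints):
  F(1) − F(−1) = 5/12 − (-35/12) = 10/3.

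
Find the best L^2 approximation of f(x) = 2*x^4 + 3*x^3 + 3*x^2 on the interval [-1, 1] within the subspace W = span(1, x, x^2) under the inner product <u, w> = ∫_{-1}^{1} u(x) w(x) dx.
g(x) = 33*x^2/7 + 9*x/5 - 6/35

The best approximation g ∈ W is the orthogonal projection of f onto W. Writing g = a_0 + a_1 x + a_2 x^2, the coefficients solve the normal equations G · a = b where
  G_{ij} = <φ_i, φ_j> and b_i = <f, φ_i>, with φ_0 = 1, φ_1 = x, φ_2 = x^2.
G =
  [2, 0, 2/3]
  [0, 2/3, 0]
  [2/3, 0, 2/5],
b = (14/5, 6/5, 62/35).
Solving gives a_0 = -6/35, a_1 = 9/5, a_2 = 33/7, so
  g(x) = 33*x^2/7 + 9*x/5 - 6/35.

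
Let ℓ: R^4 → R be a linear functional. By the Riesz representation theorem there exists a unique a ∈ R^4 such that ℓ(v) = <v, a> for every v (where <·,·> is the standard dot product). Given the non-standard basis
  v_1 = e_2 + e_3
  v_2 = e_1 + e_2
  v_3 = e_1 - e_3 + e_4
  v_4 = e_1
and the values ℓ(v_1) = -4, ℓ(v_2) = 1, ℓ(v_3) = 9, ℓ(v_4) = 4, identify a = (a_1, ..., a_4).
a = (4, -3, -1, 4)

Write a = (a_1, ..., a_4) in the standard basis. For each basis vector v_i, ℓ(v_i) = <v_i, a> is a linear equation in the a_j's. Collect the n equations into a matrix system V a = ℓ, where row i of V is v_i (expressed in the standard basis). Since V is invertible (lower-triangular with 1s on the diagonal, up to permutation), solve by back-substitution:
  V =
[[0, 1, 1, 0],
 [1, 1, 0, 0],
 [1, 0, -1, 1],
 [1, 0, 0, 0]]
  V a = (-4, 1, 9, 4)
Solving gives a = (4, -3, -1, 4).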